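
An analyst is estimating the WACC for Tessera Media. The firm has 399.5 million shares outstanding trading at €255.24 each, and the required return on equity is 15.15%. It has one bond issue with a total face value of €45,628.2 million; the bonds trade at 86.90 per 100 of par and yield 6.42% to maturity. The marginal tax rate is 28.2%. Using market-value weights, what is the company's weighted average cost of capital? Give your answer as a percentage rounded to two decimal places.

12.20%

Market value of equity E = 255.24 × 399.5m = 101968.38m. Market value of debt D = 45628.2m × 86.9/100 = 39650.9058m.
Total capital V = 101968.38 + 39650.9058 = 141619.2858.
Equity: weight = 101968.38/141619.2858 = 0.7200; cost = 15.15%.
Bonds outstanding: weight = 39650.9058/141619.2858 = 0.2800; after-tax cost = 6.42% × (1 − 28.2%) = 4.6096%.
WACC = 0.7200 × 15.1500% + 0.2800 × 4.6096% = 12.1989%.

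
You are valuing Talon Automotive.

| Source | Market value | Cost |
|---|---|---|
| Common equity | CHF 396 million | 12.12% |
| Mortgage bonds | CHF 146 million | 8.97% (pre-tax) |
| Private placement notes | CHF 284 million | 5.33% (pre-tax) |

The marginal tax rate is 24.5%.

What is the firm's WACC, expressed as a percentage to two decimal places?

Total capital V = 396 + 146 + 284 = 826.
Equity: weight = 396/826 = 0.4794; cost = 12.12%.
Mortgage bonds: weight = 146/826 = 0.1768; after-tax cost = 8.97% × (1 − 24.5%) = 6.7724%.
Private placement notes: weight = 284/826 = 0.3438; after-tax cost = 5.33% × (1 − 24.5%) = 4.0241%.
WACC = 0.4794 × 12.1200% + 0.1768 × 6.7724% + 0.3438 × 4.0241% = 8.3912%.

8.39%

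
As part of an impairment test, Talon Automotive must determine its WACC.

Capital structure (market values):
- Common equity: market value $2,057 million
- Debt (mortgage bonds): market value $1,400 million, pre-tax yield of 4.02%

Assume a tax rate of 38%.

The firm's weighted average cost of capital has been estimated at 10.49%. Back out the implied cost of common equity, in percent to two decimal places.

Total capital V = 2057 + 1400 = 3457.
Equity weight = 2057/3457 = 0.5950.
Mortgage bonds weight = 1400/3457 = 0.4050.
Debt contribution = 0.4050 × 4.02% × (1 − 38%) = 1.0094%.
Required equity contribution = 10.49% − 1.0094% = 9.4806%.
Re = 9.4806% / 0.5950 = 15.9332%.

15.93%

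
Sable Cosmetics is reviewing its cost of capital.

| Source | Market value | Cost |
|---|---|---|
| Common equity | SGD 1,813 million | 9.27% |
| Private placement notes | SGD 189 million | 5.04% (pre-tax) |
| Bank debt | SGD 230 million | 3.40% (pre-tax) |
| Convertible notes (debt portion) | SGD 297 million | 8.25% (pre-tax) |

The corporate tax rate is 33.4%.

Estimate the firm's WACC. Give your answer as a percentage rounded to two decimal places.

7.75%

Total capital V = 1813 + 189 + 230 + 297 = 2529.
Equity: weight = 1813/2529 = 0.7169; cost = 9.27%.
Private placement notes: weight = 189/2529 = 0.0747; after-tax cost = 5.04% × (1 − 33.4%) = 3.3566%.
Bank debt: weight = 230/2529 = 0.0909; after-tax cost = 3.4% × (1 − 33.4%) = 2.2644%.
Convertible notes (debt portion): weight = 297/2529 = 0.1174; after-tax cost = 8.25% × (1 − 33.4%) = 5.4945%.
WACC = 0.7169 × 9.2700% + 0.0747 × 3.3566% + 0.0909 × 2.2644% + 0.1174 × 5.4945% = 7.7476%.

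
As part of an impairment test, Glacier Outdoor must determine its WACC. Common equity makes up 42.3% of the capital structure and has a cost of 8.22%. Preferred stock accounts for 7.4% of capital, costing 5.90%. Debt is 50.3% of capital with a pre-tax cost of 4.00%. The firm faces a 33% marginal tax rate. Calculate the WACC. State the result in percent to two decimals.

After-tax cost of debt = 4% × (1 − 33%) = 2.6800%.
WACC = 0.423 × 8.2200% + 0.074 × 5.9000% + 0.503 × 2.6800% = 5.2617%.

5.26%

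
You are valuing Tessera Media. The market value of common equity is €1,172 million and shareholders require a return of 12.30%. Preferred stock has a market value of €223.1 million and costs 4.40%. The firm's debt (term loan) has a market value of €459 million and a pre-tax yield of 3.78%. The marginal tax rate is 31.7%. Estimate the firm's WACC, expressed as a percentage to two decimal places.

Total capital V = 1172 + 223.1 + 459 = 1854.1.
Equity: weight = 1172/1854.1 = 0.6321; cost = 12.3%.
Preferred: weight = 223.1/1854.1 = 0.1203; cost = 4.4%.
Term loan: weight = 459/1854.1 = 0.2476; after-tax cost = 3.78% × (1 − 31.7%) = 2.5817%.
WACC = 0.6321 × 12.3000% + 0.1203 × 4.4000% + 0.2476 × 2.5817% = 8.9436%.

8.94%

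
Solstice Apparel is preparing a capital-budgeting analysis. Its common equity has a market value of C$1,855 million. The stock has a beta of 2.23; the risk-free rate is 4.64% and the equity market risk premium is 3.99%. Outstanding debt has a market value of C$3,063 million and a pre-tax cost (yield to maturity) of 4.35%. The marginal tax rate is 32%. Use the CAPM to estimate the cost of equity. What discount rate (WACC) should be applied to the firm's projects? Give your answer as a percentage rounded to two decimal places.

6.95%

Cost of equity via CAPM: Re = 4.64% + 2.23 × 3.99% = 13.5377%.
Total capital V = 1855 + 3063 = 4918.
Equity: weight = 1855/4918 = 0.3772; cost = 13.5377%.
Debt: weight = 3063/4918 = 0.6228; after-tax cost = 4.35% × (1 − 32%) = 2.9580%.
WACC = 0.3772 × 13.5377% + 0.6228 × 2.9580% = 6.9485%.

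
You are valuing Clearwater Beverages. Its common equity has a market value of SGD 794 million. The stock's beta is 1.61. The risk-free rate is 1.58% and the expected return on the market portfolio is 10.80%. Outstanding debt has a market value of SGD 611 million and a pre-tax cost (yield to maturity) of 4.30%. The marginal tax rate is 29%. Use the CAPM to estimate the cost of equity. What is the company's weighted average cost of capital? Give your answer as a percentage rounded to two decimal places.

10.61%

Market risk premium = 10.8% − 1.58% = 9.22%.
Cost of equity via CAPM: Re = 1.58% + 1.61 × 9.22% = 16.4242%.
Total capital V = 794 + 611 = 1405.
Equity: weight = 794/1405 = 0.5651; cost = 16.4242%.
Debt: weight = 611/1405 = 0.4349; after-tax cost = 4.3% × (1 − 29%) = 3.0530%.
WACC = 0.5651 × 16.4242% + 0.4349 × 3.0530% = 10.6094%.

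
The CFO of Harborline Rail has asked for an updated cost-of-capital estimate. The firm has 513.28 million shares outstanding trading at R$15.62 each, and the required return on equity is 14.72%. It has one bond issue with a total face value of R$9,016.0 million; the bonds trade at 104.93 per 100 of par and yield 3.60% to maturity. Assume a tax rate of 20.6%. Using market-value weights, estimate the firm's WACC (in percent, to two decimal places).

8.30%

Market value of equity E = 15.62 × 513.28m = 8017.4336m. Market value of debt D = 9016m × 104.93/100 = 9460.4888m.
Total capital V = 8017.4336 + 9460.4888 = 17477.9224.
Equity: weight = 8017.4336/17477.9224 = 0.4587; cost = 14.72%.
Bonds outstanding: weight = 9460.4888/17477.9224 = 0.5413; after-tax cost = 3.6% × (1 − 20.6%) = 2.8584%.
WACC = 0.4587 × 14.7200% + 0.5413 × 2.8584% = 8.2995%.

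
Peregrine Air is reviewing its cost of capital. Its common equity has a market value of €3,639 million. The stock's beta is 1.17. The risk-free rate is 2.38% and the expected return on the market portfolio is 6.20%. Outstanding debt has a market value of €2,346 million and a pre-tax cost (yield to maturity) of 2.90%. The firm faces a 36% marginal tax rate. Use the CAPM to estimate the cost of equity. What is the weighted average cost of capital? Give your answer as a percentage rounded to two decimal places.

Market risk premium = 6.2% − 2.38% = 3.82%.
Cost of equity via CAPM: Re = 2.38% + 1.17 × 3.82% = 6.8494%.
Total capital V = 3639 + 2346 = 5985.
Equity: weight = 3639/5985 = 0.6080; cost = 6.8494%.
Debt: weight = 2346/5985 = 0.3920; after-tax cost = 2.9% × (1 − 36%) = 1.8560%.
WACC = 0.6080 × 6.8494% + 0.3920 × 1.8560% = 4.8921%.

4.89%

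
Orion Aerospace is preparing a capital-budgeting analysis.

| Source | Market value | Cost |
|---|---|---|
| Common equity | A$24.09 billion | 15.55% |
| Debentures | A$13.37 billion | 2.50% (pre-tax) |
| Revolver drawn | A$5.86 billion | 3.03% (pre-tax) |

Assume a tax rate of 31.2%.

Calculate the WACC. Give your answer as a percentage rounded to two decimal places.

9.46%

Total capital V = 24.09 + 13.37 + 5.86 = 43.32.
Equity: weight = 24.09/43.32 = 0.5561; cost = 15.55%.
Debentures: weight = 13.37/43.32 = 0.3086; after-tax cost = 2.5% × (1 − 31.2%) = 1.7200%.
Revolver drawn: weight = 5.86/43.32 = 0.1353; after-tax cost = 3.03% × (1 − 31.2%) = 2.0846%.
WACC = 0.5561 × 15.5500% + 0.3086 × 1.7200% + 0.1353 × 2.0846% = 9.4601%.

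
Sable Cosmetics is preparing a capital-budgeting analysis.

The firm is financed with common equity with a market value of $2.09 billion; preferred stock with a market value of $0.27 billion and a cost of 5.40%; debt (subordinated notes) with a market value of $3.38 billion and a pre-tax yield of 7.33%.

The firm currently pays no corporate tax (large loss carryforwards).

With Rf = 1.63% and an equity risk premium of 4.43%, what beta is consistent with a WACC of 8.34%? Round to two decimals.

1.97

Total capital V = 2.09 + 0.27 + 3.38 = 5.74.
Equity weight = 2.09/5.74 = 0.3641.
Preferred weight = 0.27/5.74 = 0.0470.
Subordinated notes weight = 3.38/5.74 = 0.5889.
Debt contribution = 0.5889 × 7.33% × (1 − 0%) = 4.3163%.
Preferred contribution = 0.0470 × 5.4% = 0.2540%.
Required equity contribution = 8.34% − 4.5703% = 3.7697%  ⇒  Re = 10.3532%.
CAPM: 10.3532% = 1.63% + β × 4.43%  ⇒  β = 1.9691.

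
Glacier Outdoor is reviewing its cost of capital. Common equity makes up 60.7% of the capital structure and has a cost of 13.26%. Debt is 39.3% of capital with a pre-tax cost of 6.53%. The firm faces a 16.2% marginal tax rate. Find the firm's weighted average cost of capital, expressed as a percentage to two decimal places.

After-tax cost of debt = 6.53% × (1 − 16.2%) = 5.4721%.
WACC = 0.607 × 13.2600% + 0.393 × 5.4721% = 10.1994%.

10.20%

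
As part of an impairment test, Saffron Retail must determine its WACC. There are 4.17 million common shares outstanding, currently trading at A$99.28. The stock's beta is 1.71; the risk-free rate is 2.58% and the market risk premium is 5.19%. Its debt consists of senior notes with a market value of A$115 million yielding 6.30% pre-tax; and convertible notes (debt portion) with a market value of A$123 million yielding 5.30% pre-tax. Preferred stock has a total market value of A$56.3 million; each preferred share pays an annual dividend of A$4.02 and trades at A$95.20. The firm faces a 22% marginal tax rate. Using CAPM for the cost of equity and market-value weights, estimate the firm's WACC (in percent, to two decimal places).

8.55%

Cost of equity via CAPM: Re = 2.58% + 1.71 × 5.19% = 11.4549%.
Cost of preferred: Rp = 4.02 / 95.2 = 4.2227%.
Market value of equity E = 99.28 × 4.17m = 413.9976m.
Total capital V = 413.9976 + 56.3 + 115 + 123 = 708.2976.
Equity: weight = 413.9976/708.2976 = 0.5845; cost = 11.4549%.
Preferred: weight = 56.3/708.2976 = 0.0795; cost = 4.2227%.
Senior notes: weight = 115/708.2976 = 0.1624; after-tax cost = 6.3% × (1 − 22%) = 4.9140%.
Convertible notes (debt portion): weight = 123/708.2976 = 0.1737; after-tax cost = 5.3% × (1 − 22%) = 4.1340%.
WACC = 0.5845 × 11.4549% + 0.0795 × 4.2227% + 0.1624 × 4.9140% + 0.1737 × 4.1340% = 8.5467%.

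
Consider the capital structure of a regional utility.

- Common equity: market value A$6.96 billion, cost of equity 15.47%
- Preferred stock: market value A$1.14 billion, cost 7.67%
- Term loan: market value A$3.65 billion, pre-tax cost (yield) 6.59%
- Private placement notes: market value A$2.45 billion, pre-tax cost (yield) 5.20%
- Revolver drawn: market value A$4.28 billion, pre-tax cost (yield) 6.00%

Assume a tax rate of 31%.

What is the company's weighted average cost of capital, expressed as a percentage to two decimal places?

8.63%

Total capital V = 6.96 + 1.14 + 3.65 + 2.45 + 4.28 = 18.48.
Equity: weight = 6.96/18.48 = 0.3766; cost = 15.47%.
Preferred: weight = 1.14/18.48 = 0.0617; cost = 7.67%.
Term loan: weight = 3.65/18.48 = 0.1975; after-tax cost = 6.59% × (1 − 31%) = 4.5471%.
Private placement notes: weight = 2.45/18.48 = 0.1326; after-tax cost = 5.2% × (1 − 31%) = 3.5880%.
Revolver drawn: weight = 4.28/18.48 = 0.2316; after-tax cost = 6% × (1 − 31%) = 4.1400%.
WACC = 0.3766 × 15.4700% + 0.0617 × 7.6700% + 0.1975 × 4.5471% + 0.1326 × 3.5880% + 0.2316 × 4.1400% = 8.6321%.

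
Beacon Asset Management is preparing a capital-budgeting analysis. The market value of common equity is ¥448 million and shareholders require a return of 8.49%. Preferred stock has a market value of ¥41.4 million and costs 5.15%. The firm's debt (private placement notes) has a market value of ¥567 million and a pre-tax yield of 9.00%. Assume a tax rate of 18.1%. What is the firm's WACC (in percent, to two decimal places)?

Total capital V = 448 + 41.4 + 567 = 1056.4.
Equity: weight = 448/1056.4 = 0.4241; cost = 8.49%.
Preferred: weight = 41.4/1056.4 = 0.0392; cost = 5.15%.
Private placement notes: weight = 567/1056.4 = 0.5367; after-tax cost = 9% × (1 − 18.1%) = 7.3710%.
WACC = 0.4241 × 8.4900% + 0.0392 × 5.1500% + 0.5367 × 7.3710% = 7.7585%.

7.76%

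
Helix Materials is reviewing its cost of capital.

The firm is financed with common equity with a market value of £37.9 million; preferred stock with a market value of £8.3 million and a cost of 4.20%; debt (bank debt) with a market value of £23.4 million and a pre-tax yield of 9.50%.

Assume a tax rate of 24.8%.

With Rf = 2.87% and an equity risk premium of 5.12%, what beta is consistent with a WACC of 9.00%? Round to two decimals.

Total capital V = 37.9 + 8.3 + 23.4 = 69.6.
Equity weight = 37.9/69.6 = 0.5445.
Preferred weight = 8.3/69.6 = 0.1193.
Bank debt weight = 23.4/69.6 = 0.3362.
Debt contribution = 0.3362 × 9.5% × (1 − 24.8%) = 2.4019%.
Preferred contribution = 0.1193 × 4.2% = 0.5009%.
Required equity contribution = 9.0% − 2.9027% = 6.0973%  ⇒  Re = 11.1971%.
CAPM: 11.1971% = 2.87% + β × 5.12%  ⇒  β = 1.6264.

1.63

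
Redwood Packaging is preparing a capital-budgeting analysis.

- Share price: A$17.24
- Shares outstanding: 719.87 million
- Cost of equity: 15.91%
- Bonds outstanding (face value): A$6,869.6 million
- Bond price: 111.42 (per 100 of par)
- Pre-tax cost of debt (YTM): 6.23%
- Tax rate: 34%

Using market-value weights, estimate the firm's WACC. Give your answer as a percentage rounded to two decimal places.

11.41%

Market value of equity E = 17.24 × 719.87m = 12410.5588m. Market value of debt D = 6869.6m × 111.42/100 = 7654.10832m.
Total capital V = 12410.5588 + 7654.10832 = 20064.66712.
Equity: weight = 12410.5588/20064.66712 = 0.6185; cost = 15.91%.
Bonds outstanding: weight = 7654.10832/20064.66712 = 0.3815; after-tax cost = 6.23% × (1 − 34%) = 4.1118%.
WACC = 0.6185 × 15.9100% + 0.3815 × 4.1118% = 11.4093%.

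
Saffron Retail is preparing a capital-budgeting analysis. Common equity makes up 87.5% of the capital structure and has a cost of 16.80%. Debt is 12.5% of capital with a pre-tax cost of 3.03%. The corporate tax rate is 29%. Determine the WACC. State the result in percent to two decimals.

14.97%

After-tax cost of debt = 3.03% × (1 − 29%) = 2.1513%.
WACC = 0.875 × 16.8000% + 0.125 × 2.1513% = 14.9689%.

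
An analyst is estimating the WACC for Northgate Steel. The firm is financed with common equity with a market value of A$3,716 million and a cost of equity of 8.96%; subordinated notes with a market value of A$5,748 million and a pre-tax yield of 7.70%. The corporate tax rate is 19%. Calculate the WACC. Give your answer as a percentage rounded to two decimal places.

7.31%

Total capital V = 3716 + 5748 = 9464.
Equity: weight = 3716/9464 = 0.3926; cost = 8.96%.
Subordinated notes: weight = 5748/9464 = 0.6074; after-tax cost = 7.7% × (1 − 19%) = 6.2370%.
WACC = 0.3926 × 8.9600% + 0.6074 × 6.2370% = 7.3062%.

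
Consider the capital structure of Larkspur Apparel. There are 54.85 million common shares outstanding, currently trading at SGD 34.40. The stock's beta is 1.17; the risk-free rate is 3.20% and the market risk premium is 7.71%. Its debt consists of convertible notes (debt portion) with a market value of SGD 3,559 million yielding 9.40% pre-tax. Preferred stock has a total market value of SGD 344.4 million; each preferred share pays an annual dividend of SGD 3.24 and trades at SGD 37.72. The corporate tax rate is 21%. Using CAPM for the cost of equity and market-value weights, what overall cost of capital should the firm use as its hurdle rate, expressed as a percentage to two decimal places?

Cost of equity via CAPM: Re = 3.2% + 1.17 × 7.71% = 12.2207%.
Cost of preferred: Rp = 3.24 / 37.72 = 8.5896%.
Market value of equity E = 34.4 × 54.85m = 1886.84m.
Total capital V = 1886.84 + 344.4 + 3559 = 5790.24.
Equity: weight = 1886.84/5790.24 = 0.3259; cost = 12.2207%.
Preferred: weight = 344.4/5790.24 = 0.0595; cost = 8.5896%.
Convertible notes (debt portion): weight = 3559/5790.24 = 0.6147; after-tax cost = 9.4% × (1 − 21%) = 7.4260%.
WACC = 0.3259 × 12.2207% + 0.0595 × 8.5896% + 0.6147 × 7.4260% = 9.0576%.

9.06%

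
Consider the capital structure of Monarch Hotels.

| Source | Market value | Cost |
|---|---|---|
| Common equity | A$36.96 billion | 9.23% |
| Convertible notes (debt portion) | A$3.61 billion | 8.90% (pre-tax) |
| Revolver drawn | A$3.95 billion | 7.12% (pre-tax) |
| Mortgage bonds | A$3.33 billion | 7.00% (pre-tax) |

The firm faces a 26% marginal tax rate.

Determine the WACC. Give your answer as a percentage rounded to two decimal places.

8.42%

Total capital V = 36.96 + 3.61 + 3.95 + 3.33 = 47.85.
Equity: weight = 36.96/47.85 = 0.7724; cost = 9.23%.
Convertible notes (debt portion): weight = 3.61/47.85 = 0.0754; after-tax cost = 8.9% × (1 − 26%) = 6.5860%.
Revolver drawn: weight = 3.95/47.85 = 0.0825; after-tax cost = 7.12% × (1 − 26%) = 5.2688%.
Mortgage bonds: weight = 3.33/47.85 = 0.0696; after-tax cost = 7% × (1 − 26%) = 5.1800%.
WACC = 0.7724 × 9.2300% + 0.0754 × 6.5860% + 0.0825 × 5.2688% + 0.0696 × 5.1800% = 8.4217%.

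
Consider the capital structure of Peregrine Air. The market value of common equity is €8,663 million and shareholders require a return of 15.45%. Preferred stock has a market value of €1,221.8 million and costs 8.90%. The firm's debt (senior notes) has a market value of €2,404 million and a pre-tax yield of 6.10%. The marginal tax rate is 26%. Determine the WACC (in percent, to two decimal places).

12.66%

Total capital V = 8663 + 1221.8 + 2404 = 12288.8.
Equity: weight = 8663/12288.8 = 0.7050; cost = 15.45%.
Preferred: weight = 1221.8/12288.8 = 0.0994; cost = 8.9%.
Senior notes: weight = 2404/12288.8 = 0.1956; after-tax cost = 6.1% × (1 − 26%) = 4.5140%.
WACC = 0.7050 × 15.4500% + 0.0994 × 8.9000% + 0.1956 × 4.5140% = 12.6594%.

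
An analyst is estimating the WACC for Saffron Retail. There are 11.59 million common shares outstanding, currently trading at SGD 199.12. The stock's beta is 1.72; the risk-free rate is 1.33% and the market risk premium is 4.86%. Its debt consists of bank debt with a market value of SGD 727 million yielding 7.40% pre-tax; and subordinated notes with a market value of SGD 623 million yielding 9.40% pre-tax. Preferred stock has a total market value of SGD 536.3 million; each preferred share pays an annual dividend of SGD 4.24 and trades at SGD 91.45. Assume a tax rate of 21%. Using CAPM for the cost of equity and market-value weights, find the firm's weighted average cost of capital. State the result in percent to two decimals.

Cost of equity via CAPM: Re = 1.33% + 1.72 × 4.86% = 9.6892%.
Cost of preferred: Rp = 4.24 / 91.45 = 4.6364%.
Market value of equity E = 199.12 × 11.59m = 2307.8008m.
Total capital V = 2307.8008 + 536.3 + 727 + 623 = 4194.1008.
Equity: weight = 2307.8008/4194.1008 = 0.5502; cost = 9.6892%.
Preferred: weight = 536.3/4194.1008 = 0.1279; cost = 4.6364%.
Bank debt: weight = 727/4194.1008 = 0.1733; after-tax cost = 7.4% × (1 − 21%) = 5.8460%.
Subordinated notes: weight = 623/4194.1008 = 0.1485; after-tax cost = 9.4% × (1 − 21%) = 7.4260%.
WACC = 0.5502 × 9.6892% + 0.1279 × 4.6364% + 0.1733 × 5.8460% + 0.1485 × 7.4260% = 8.0407%.

8.04%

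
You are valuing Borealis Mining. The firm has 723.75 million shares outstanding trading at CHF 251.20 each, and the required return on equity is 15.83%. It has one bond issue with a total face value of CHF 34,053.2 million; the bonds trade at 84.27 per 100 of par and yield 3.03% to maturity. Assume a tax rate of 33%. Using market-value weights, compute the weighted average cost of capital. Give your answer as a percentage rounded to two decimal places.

Market value of equity E = 251.2 × 723.75m = 181806m. Market value of debt D = 34053.2m × 84.27/100 = 28696.63164m.
Total capital V = 181806 + 28696.63164 = 210502.63164.
Equity: weight = 181806/210502.63164 = 0.8637; cost = 15.83%.
Bonds outstanding: weight = 28696.63164/210502.63164 = 0.1363; after-tax cost = 3.03% × (1 − 33%) = 2.0301%.
WACC = 0.8637 × 15.8300% + 0.1363 × 2.0301% = 13.9487%.

13.95%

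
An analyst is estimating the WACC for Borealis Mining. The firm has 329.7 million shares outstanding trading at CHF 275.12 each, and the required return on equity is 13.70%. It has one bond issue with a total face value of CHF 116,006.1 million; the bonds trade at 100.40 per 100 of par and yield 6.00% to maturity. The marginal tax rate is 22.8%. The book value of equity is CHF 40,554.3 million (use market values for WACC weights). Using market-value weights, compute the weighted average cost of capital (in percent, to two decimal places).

Market value of equity E = 275.12 × 329.7m = 90707.064m. Market value of debt D = 116006.1m × 100.4/100 = 116470.1244m.
Total capital V = 90707.064 + 116470.1244 = 207177.1884.
Equity: weight = 90707.064/207177.1884 = 0.4378; cost = 13.7%.
Bonds outstanding: weight = 116470.1244/207177.1884 = 0.5622; after-tax cost = 6% × (1 − 22.8%) = 4.6320%.
WACC = 0.4378 × 13.7000% + 0.5622 × 4.6320% = 8.6022%.

8.60%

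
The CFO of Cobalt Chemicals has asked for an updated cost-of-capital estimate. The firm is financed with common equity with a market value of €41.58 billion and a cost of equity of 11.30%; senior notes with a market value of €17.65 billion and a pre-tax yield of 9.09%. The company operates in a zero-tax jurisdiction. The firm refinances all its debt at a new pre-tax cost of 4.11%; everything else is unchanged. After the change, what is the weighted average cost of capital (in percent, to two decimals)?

9.16%

After the change:
Total capital V = 41.58 + 17.65 = 59.23.
Equity: weight = 41.58/59.23 = 0.7020; cost = 11.3%.
Senior notes: weight = 17.65/59.23 = 0.2980; after-tax cost = 4.11% × (1 − 0%) = 4.1100%.
WACC = 0.7020 × 11.3000% + 0.2980 × 4.1100% = 9.1574%.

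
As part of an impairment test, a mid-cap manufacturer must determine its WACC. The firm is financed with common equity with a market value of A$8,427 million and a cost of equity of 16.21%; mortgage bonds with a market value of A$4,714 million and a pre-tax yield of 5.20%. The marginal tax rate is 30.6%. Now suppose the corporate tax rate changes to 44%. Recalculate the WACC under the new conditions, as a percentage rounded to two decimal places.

11.44%

After the change:
Total capital V = 8427 + 4714 = 13141.
Equity: weight = 8427/13141 = 0.6413; cost = 16.21%.
Mortgage bonds: weight = 4714/13141 = 0.3587; after-tax cost = 5.2% × (1 − 44%) = 2.9120%.
WACC = 0.6413 × 16.2100% + 0.3587 × 2.9120% = 11.4397%.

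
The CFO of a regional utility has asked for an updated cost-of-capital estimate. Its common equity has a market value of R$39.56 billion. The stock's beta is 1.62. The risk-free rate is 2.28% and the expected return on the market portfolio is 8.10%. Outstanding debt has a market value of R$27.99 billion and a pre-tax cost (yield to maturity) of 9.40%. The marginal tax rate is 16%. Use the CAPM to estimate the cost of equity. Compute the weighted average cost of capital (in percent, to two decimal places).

Market risk premium = 8.1% − 2.28% = 5.82%.
Cost of equity via CAPM: Re = 2.28% + 1.62 × 5.82% = 11.7084%.
Total capital V = 39.56 + 27.99 = 67.55.
Equity: weight = 39.56/67.55 = 0.5856; cost = 11.7084%.
Debt: weight = 27.99/67.55 = 0.4144; after-tax cost = 9.4% × (1 − 16%) = 7.8960%.
WACC = 0.5856 × 11.7084% + 0.4144 × 7.8960% = 10.1287%.

10.13%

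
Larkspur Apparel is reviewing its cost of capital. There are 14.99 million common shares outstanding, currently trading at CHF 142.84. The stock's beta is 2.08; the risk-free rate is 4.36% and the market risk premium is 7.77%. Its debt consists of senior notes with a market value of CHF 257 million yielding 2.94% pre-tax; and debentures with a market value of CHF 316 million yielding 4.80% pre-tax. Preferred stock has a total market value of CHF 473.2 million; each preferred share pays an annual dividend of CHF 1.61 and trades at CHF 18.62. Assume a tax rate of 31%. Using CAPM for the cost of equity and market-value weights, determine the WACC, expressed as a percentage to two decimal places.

Cost of equity via CAPM: Re = 4.36% + 2.08 × 7.77% = 20.5216%.
Cost of preferred: Rp = 1.61 / 18.62 = 8.6466%.
Market value of equity E = 142.84 × 14.99m = 2141.1716m.
Total capital V = 2141.1716 + 473.2 + 257 + 316 = 3187.3716.
Equity: weight = 2141.1716/3187.3716 = 0.6718; cost = 20.5216%.
Preferred: weight = 473.2/3187.3716 = 0.1485; cost = 8.6466%.
Senior notes: weight = 257/3187.3716 = 0.0806; after-tax cost = 2.94% × (1 − 31%) = 2.0286%.
Debentures: weight = 316/3187.3716 = 0.0991; after-tax cost = 4.8% × (1 − 31%) = 3.3120%.
WACC = 0.6718 × 20.5216% + 0.1485 × 8.6466% + 0.0806 × 2.0286% + 0.0991 × 3.3120% = 15.5613%.

15.56%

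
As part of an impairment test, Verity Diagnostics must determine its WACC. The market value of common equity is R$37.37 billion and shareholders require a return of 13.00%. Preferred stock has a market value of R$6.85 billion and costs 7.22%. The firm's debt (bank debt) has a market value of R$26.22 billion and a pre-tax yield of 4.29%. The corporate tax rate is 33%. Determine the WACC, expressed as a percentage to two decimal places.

8.67%

Total capital V = 37.37 + 6.85 + 26.22 = 70.44.
Equity: weight = 37.37/70.44 = 0.5305; cost = 13%.
Preferred: weight = 6.85/70.44 = 0.0972; cost = 7.22%.
Bank debt: weight = 26.22/70.44 = 0.3722; after-tax cost = 4.29% × (1 − 33%) = 2.8743%.
WACC = 0.5305 × 13.0000% + 0.0972 × 7.2200% + 0.3722 × 2.8743% = 8.6688%.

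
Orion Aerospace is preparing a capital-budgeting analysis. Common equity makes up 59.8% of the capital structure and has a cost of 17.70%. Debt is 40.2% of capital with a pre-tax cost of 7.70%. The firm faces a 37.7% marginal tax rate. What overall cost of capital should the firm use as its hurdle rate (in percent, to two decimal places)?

12.51%

After-tax cost of debt = 7.7% × (1 − 37.7%) = 4.7971%.
WACC = 0.598 × 17.7000% + 0.402 × 4.7971% = 12.5130%.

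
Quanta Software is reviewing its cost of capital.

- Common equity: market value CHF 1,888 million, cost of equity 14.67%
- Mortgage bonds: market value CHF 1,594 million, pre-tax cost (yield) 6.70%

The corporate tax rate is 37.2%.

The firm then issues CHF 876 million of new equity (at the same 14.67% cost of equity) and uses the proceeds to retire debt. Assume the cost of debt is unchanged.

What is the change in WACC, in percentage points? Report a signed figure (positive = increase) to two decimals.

+2.63 pp

Current WACC:
Total capital V = 1888 + 1594 = 3482.
Equity: weight = 1888/3482 = 0.5422; cost = 14.67%.
Mortgage bonds: weight = 1594/3482 = 0.4578; after-tax cost = 6.7% × (1 − 37.2%) = 4.2076%.
WACC = 0.5422 × 14.6700% + 0.4578 × 4.2076% = 9.8805%.
After the change:
Total capital V = 2764 + 718 = 3482.
Equity: weight = 2764/3482 = 0.7938; cost = 14.67%.
Mortgage bonds: weight = 718/3482 = 0.2062; after-tax cost = 6.7% × (1 − 37.2%) = 4.2076%.
WACC = 0.7938 × 14.6700% + 0.2062 × 4.2076% = 12.5126%.
Change in WACC = 12.5126% − 9.8805% = 2.6321 pp.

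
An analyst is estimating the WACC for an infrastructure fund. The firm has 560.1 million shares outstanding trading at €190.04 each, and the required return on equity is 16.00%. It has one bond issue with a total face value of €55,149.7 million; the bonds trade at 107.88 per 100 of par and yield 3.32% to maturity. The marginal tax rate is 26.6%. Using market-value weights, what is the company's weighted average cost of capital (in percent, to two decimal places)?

11.14%

Market value of equity E = 190.04 × 560.1m = 106441.404m. Market value of debt D = 55149.7m × 107.88/100 = 59495.49636m.
Total capital V = 106441.404 + 59495.49636 = 165936.90036.
Equity: weight = 106441.404/165936.90036 = 0.6415; cost = 16%.
Bonds outstanding: weight = 59495.49636/165936.90036 = 0.3585; after-tax cost = 3.32% × (1 − 26.6%) = 2.4369%.
WACC = 0.6415 × 16.0000% + 0.3585 × 2.4369% = 11.1370%.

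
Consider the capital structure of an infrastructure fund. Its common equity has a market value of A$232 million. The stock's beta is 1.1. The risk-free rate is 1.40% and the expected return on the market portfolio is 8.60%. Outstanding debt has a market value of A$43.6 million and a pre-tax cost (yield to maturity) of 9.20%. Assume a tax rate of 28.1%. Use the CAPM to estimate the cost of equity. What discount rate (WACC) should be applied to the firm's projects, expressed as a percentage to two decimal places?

Market risk premium = 8.6% − 1.4% = 7.2%.
Cost of equity via CAPM: Re = 1.4% + 1.1 × 7.2% = 9.3200%.
Total capital V = 232 + 43.6 = 275.6.
Equity: weight = 232/275.6 = 0.8418; cost = 9.32%.
Debt: weight = 43.6/275.6 = 0.1582; after-tax cost = 9.2% × (1 − 28.1%) = 6.6148%.
WACC = 0.8418 × 9.3200% + 0.1582 × 6.6148% = 8.8920%.

8.89%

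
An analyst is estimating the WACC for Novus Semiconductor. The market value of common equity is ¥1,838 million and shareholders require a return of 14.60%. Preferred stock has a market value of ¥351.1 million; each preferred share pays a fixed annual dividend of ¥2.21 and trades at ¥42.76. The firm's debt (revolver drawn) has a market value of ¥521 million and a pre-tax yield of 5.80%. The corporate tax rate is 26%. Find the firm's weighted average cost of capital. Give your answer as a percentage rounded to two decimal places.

11.40%

Cost of preferred: Rp = 2.21 / 42.76 = 5.1684%.
Total capital V = 1838 + 351.1 + 521 = 2710.1.
Equity: weight = 1838/2710.1 = 0.6782; cost = 14.6%.
Preferred: weight = 351.1/2710.1 = 0.1296; cost = 5.1684%.
Revolver drawn: weight = 521/2710.1 = 0.1922; after-tax cost = 5.8% × (1 − 26%) = 4.2920%.
WACC = 0.6782 × 14.6000% + 0.1296 × 5.1684% + 0.1922 × 4.2920% = 11.3965%.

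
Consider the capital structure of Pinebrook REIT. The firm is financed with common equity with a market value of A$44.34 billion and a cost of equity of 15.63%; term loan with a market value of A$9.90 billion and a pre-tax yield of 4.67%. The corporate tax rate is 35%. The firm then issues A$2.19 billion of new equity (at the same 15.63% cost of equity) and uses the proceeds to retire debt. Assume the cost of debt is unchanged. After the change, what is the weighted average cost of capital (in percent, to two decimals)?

After the change:
Total capital V = 46.53 + 7.71 = 54.24.
Equity: weight = 46.53/54.24 = 0.8579; cost = 15.63%.
Term loan: weight = 7.71/54.24 = 0.1421; after-tax cost = 4.67% × (1 − 35%) = 3.0355%.
WACC = 0.8579 × 15.6300% + 0.1421 × 3.0355% = 13.8397%.

13.84%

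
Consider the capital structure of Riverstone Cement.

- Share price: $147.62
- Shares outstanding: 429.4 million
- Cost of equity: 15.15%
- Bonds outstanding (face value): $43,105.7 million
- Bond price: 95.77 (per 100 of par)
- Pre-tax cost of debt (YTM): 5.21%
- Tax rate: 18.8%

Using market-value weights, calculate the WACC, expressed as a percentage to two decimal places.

10.84%

Market value of equity E = 147.62 × 429.4m = 63388.028m. Market value of debt D = 43105.7m × 95.77/100 = 41282.32889m.
Total capital V = 63388.028 + 41282.32889 = 104670.35689.
Equity: weight = 63388.028/104670.35689 = 0.6056; cost = 15.15%.
Bonds outstanding: weight = 41282.32889/104670.35689 = 0.3944; after-tax cost = 5.21% × (1 − 18.8%) = 4.2305%.
WACC = 0.6056 × 15.1500% + 0.3944 × 4.2305% = 10.8433%.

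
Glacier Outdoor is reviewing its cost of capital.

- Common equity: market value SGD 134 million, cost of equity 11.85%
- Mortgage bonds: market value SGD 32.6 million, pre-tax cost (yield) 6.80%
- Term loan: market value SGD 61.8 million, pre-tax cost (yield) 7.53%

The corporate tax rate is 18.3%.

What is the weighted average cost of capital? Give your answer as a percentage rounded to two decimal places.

Total capital V = 134 + 32.6 + 61.8 = 228.4.
Equity: weight = 134/228.4 = 0.5867; cost = 11.85%.
Mortgage bonds: weight = 32.6/228.4 = 0.1427; after-tax cost = 6.8% × (1 − 18.3%) = 5.5556%.
Term loan: weight = 61.8/228.4 = 0.2706; after-tax cost = 7.53% × (1 − 18.3%) = 6.1520%.
WACC = 0.5867 × 11.8500% + 0.1427 × 5.5556% + 0.2706 × 6.1520% = 9.4098%.

9.41%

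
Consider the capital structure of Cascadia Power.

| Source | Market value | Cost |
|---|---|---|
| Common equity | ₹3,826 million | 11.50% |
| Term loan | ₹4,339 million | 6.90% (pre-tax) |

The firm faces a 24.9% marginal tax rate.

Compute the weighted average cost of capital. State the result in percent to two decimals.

8.14%

Total capital V = 3826 + 4339 = 8165.
Equity: weight = 3826/8165 = 0.4686; cost = 11.5%.
Term loan: weight = 4339/8165 = 0.5314; after-tax cost = 6.9% × (1 − 24.9%) = 5.1819%.
WACC = 0.4686 × 11.5000% + 0.5314 × 5.1819% = 8.1425%.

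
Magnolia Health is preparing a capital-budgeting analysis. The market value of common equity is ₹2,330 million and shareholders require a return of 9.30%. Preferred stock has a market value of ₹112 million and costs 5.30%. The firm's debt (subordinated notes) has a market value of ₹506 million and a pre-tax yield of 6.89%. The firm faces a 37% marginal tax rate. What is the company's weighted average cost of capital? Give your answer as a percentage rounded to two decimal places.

8.30%

Total capital V = 2330 + 112 + 506 = 2948.
Equity: weight = 2330/2948 = 0.7904; cost = 9.3%.
Preferred: weight = 112/2948 = 0.0380; cost = 5.3%.
Subordinated notes: weight = 506/2948 = 0.1716; after-tax cost = 6.89% × (1 − 37%) = 4.3407%.
WACC = 0.7904 × 9.3000% + 0.0380 × 5.3000% + 0.1716 × 4.3407% = 8.2968%.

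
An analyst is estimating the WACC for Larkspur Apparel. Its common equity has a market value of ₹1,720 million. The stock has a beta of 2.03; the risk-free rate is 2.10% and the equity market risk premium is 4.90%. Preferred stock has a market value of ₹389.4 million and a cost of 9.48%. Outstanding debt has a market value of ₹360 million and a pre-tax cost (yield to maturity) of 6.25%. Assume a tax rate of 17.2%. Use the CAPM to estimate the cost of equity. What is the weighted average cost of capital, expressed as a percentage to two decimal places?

10.64%

Cost of equity via CAPM: Re = 2.1% + 2.03 × 4.9% = 12.0470%.
Total capital V = 1720 + 389.4 + 360 = 2469.4.
Equity: weight = 1720/2469.4 = 0.6965; cost = 12.047%.
Preferred: weight = 389.4/2469.4 = 0.1577; cost = 9.48%.
Debt: weight = 360/2469.4 = 0.1458; after-tax cost = 6.25% × (1 − 17.2%) = 5.1750%.
WACC = 0.6965 × 12.0470% + 0.1577 × 9.4800% + 0.1458 × 5.1750% = 10.6404%.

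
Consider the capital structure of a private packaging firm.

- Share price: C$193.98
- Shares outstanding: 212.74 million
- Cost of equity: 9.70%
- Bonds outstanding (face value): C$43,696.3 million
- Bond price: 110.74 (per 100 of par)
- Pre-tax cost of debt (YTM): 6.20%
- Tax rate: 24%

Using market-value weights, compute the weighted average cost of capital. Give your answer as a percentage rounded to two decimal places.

Market value of equity E = 193.98 × 212.74m = 41267.3052m. Market value of debt D = 43696.3m × 110.74/100 = 48389.28262m.
Total capital V = 41267.3052 + 48389.28262 = 89656.58782.
Equity: weight = 41267.3052/89656.58782 = 0.4603; cost = 9.7%.
Bonds outstanding: weight = 48389.28262/89656.58782 = 0.5397; after-tax cost = 6.2% × (1 − 24%) = 4.7120%.
WACC = 0.4603 × 9.7000% + 0.5397 × 4.7120% = 7.0079%.

7.01%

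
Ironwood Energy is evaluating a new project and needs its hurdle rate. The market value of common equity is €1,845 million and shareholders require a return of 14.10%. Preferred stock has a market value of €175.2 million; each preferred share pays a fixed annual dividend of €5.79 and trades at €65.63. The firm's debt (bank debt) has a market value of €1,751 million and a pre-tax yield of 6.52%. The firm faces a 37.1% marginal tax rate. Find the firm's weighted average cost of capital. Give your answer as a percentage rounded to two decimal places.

9.21%

Cost of preferred: Rp = 5.79 / 65.63 = 8.8222%.
Total capital V = 1845 + 175.2 + 1751 = 3771.2.
Equity: weight = 1845/3771.2 = 0.4892; cost = 14.1%.
Preferred: weight = 175.2/3771.2 = 0.0465; cost = 8.8222%.
Bank debt: weight = 1751/3771.2 = 0.4643; after-tax cost = 6.52% × (1 − 37.1%) = 4.1011%.
WACC = 0.4892 × 14.1000% + 0.0465 × 8.8222% + 0.4643 × 4.1011% = 9.2122%.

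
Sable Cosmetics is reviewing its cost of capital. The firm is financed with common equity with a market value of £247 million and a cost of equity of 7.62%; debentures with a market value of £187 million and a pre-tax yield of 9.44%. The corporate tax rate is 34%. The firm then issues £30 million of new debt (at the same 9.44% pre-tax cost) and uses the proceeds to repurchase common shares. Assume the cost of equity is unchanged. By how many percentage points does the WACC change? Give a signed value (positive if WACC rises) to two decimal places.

Current WACC:
Total capital V = 247 + 187 = 434.
Equity: weight = 247/434 = 0.5691; cost = 7.62%.
Debentures: weight = 187/434 = 0.4309; after-tax cost = 9.44% × (1 − 34%) = 6.2304%.
WACC = 0.5691 × 7.6200% + 0.4309 × 6.2304% = 7.0213%.
After the change:
Total capital V = 217 + 217 = 434.
Equity: weight = 217/434 = 0.5000; cost = 7.62%.
Debentures: weight = 217/434 = 0.5000; after-tax cost = 9.44% × (1 − 34%) = 6.2304%.
WACC = 0.5000 × 7.6200% + 0.5000 × 6.2304% = 6.9252%.
Change in WACC = 6.9252% − 7.0213% = -0.0961 pp.

-0.10 pp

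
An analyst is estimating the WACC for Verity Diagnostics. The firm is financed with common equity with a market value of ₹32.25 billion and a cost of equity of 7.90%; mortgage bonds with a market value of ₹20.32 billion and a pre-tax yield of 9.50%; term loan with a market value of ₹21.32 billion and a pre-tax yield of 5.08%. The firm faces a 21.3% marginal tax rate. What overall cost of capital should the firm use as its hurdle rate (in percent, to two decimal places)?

6.66%

Total capital V = 32.25 + 20.32 + 21.32 = 73.89.
Equity: weight = 32.25/73.89 = 0.4365; cost = 7.9%.
Mortgage bonds: weight = 20.32/73.89 = 0.2750; after-tax cost = 9.5% × (1 − 21.3%) = 7.4765%.
Term loan: weight = 21.32/73.89 = 0.2885; after-tax cost = 5.08% × (1 − 21.3%) = 3.9980%.
WACC = 0.4365 × 7.9000% + 0.2750 × 7.4765% + 0.2885 × 3.9980% = 6.6577%.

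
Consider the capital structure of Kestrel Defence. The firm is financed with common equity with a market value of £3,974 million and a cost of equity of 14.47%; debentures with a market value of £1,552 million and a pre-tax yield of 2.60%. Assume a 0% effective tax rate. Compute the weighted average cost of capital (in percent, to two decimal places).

11.14%

Total capital V = 3974 + 1552 = 5526.
Equity: weight = 3974/5526 = 0.7191; cost = 14.47%.
Debentures: weight = 1552/5526 = 0.2809; after-tax cost = 2.6% × (1 − 0%) = 2.6000%.
WACC = 0.7191 × 14.4700% + 0.2809 × 2.6000% = 11.1363%.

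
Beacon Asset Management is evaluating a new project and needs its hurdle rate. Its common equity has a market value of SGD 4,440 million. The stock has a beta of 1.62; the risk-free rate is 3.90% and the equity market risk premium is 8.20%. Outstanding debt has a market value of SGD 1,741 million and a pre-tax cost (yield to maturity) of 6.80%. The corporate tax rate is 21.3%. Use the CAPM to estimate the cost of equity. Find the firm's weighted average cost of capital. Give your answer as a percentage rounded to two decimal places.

13.85%

Cost of equity via CAPM: Re = 3.9% + 1.62 × 8.2% = 17.1840%.
Total capital V = 4440 + 1741 = 6181.
Equity: weight = 4440/6181 = 0.7183; cost = 17.184%.
Debt: weight = 1741/6181 = 0.2817; after-tax cost = 6.8% × (1 − 21.3%) = 5.3516%.
WACC = 0.7183 × 17.1840% + 0.2817 × 5.3516% = 13.8512%.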